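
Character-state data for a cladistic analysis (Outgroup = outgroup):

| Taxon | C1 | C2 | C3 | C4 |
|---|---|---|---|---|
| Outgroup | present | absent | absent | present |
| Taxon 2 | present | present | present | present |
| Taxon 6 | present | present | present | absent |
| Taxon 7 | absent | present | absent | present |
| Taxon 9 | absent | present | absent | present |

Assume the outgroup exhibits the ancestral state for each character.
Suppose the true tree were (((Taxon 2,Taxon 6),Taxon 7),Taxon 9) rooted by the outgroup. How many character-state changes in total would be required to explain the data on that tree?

5

Map each character onto (((Taxon 2,Taxon 6),Taxon 7),Taxon 9) (rooted by Outgroup) and count the minimum state changes it requires (Fitch parsimony):
C1: 2; C2: 1; C3: 1; C4: 1.
Total tree length = 5.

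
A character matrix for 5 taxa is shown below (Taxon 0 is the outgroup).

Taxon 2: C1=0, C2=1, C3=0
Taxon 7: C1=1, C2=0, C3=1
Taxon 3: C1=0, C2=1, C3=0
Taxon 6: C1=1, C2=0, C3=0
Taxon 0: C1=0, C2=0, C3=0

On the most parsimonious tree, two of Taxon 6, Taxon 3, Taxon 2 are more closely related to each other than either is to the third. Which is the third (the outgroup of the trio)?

Taxon 6

The outgroup has state '0' for every character, so '1' is the derived state throughout.
C1: derived state '1' in Taxon 6 and Taxon 7 only — synapomorphy for {Taxon 6, Taxon 7}.
C2 (derived state '1') is shared by Taxon 2 and Taxon 3 — a synapomorphy uniting that clade.
C3 (derived state '1') is unique to Taxon 7 (autapomorphy; uninformative for grouping).
Most parsimonious ingroup topology: ((Taxon 6,Taxon 7),(Taxon 3,Taxon 2)).
Taxon 2 and Taxon 3 share a more recent common ancestor with each other than either does with Taxon 6, so Taxon 6 is the least closely related of the three.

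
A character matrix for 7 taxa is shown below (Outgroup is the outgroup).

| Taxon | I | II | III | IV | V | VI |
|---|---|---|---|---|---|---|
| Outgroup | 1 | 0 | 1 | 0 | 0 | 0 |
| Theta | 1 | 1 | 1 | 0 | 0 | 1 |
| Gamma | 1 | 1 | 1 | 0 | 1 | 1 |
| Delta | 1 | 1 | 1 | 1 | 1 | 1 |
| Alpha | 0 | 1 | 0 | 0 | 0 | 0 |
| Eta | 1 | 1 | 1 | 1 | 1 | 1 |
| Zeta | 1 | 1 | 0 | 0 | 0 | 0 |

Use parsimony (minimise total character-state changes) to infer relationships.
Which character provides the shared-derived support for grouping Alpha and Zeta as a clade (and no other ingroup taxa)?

III

Character polarity is set by the outgroup: the derived state is whichever differs from the outgroup's state, so for I, III the derived state is '0', and for the remaining characters it is '1'.
I: derived state '0' in Alpha only — an autapomorphy, so it tells us nothing about relationships among taxa.
All ingroup taxa share the derived state '1' for II; it defines the ingroup but does not resolve relationships within it.
Only Alpha and Zeta show the derived state '0' for III, supporting them as a clade.
IV (derived state '1') is shared by Delta and Eta — a synapomorphy uniting that clade.
V: derived state '1' in Delta, Eta, and Gamma only — synapomorphy for {Delta, Eta, Gamma}.
VI (derived state '1') is shared by Delta, Eta, Gamma, and Theta — a synapomorphy uniting that clade.
Most parsimonious ingroup topology: ((Theta,(Gamma,(Delta,Eta))),(Alpha,Zeta)).
The clade {Alpha, Zeta} is supported by III: its derived state '0' occurs in exactly those taxa and in no other taxon (including the outgroup).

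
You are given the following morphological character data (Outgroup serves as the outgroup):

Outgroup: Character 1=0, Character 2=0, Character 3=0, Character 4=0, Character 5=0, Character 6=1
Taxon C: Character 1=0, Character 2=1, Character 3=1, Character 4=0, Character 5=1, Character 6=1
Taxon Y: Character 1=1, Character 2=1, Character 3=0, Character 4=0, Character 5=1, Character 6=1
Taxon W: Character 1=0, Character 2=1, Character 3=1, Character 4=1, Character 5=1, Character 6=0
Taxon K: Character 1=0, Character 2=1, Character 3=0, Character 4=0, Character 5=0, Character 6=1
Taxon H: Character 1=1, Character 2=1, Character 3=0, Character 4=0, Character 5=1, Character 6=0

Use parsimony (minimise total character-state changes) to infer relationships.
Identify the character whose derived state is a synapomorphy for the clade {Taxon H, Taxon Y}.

Character 1

Character polarity is set by the outgroup: the derived state is whichever differs from the outgroup's state, so for Character 6 the derived state is '0', and for the remaining characters it is '1'.
Character 1 (derived state '1') is shared by Taxon H and Taxon Y — a synapomorphy uniting that clade.
All ingroup taxa share the derived state '1' for Character 2; it defines the ingroup but does not resolve relationships within it.
Character 3: derived state '1' in Taxon C and Taxon W only — synapomorphy for {Taxon C, Taxon W}.
Character 4 (derived state '1') is unique to Taxon W (autapomorphy; uninformative for grouping).
Character 5: derived state '1' in Taxon C, Taxon H, Taxon W, and Taxon Y only — synapomorphy for {Taxon C, Taxon H, Taxon W, Taxon Y}.
Character 6 (state '0') occurs in Taxon H and Taxon W but conflicts with the nesting implied by the other characters — most parsimoniously interpreted as homoplasy.
Most parsimonious ingroup topology: (((Taxon C,Taxon W),(Taxon Y,Taxon H)),Taxon K).
The clade {Taxon H, Taxon Y} is supported by Character 1: its derived state '1' occurs in exactly those taxa and in no other taxon (including the outgroup).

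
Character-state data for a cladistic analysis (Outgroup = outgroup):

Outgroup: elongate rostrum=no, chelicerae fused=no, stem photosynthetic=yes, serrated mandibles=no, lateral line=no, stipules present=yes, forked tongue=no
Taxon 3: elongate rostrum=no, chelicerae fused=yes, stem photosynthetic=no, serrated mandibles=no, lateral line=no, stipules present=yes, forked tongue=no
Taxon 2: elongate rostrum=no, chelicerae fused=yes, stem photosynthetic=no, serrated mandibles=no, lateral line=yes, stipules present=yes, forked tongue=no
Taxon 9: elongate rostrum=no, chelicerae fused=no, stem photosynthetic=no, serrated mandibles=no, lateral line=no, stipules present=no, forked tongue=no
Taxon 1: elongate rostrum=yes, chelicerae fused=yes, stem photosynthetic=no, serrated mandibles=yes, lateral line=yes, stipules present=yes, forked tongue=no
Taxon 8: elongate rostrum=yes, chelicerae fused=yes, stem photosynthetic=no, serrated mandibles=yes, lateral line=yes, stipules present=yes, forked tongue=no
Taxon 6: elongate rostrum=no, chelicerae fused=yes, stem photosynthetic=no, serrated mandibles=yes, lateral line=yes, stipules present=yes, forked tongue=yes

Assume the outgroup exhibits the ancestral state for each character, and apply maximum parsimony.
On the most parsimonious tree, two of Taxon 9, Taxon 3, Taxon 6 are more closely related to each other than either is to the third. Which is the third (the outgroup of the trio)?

Character polarity is set by the outgroup: the derived state is whichever differs from the outgroup's state, so for stem photosynthetic, stipules present the derived state is 'no', and for the remaining characters it is 'yes'.
elongate rostrum: derived state 'yes' in Taxon 1 and Taxon 8 only — synapomorphy for {Taxon 1, Taxon 8}.
Only Taxon 1, Taxon 2, Taxon 3, Taxon 6, and Taxon 8 show the derived state 'yes' for chelicerae fused, supporting them as a clade.
All ingroup taxa share the derived state 'no' for stem photosynthetic; it defines the ingroup but does not resolve relationships within it.
serrated mandibles: derived state 'yes' in Taxon 1, Taxon 6, and Taxon 8 only — synapomorphy for {Taxon 1, Taxon 6, Taxon 8}.
Only Taxon 1, Taxon 2, Taxon 6, and Taxon 8 show the derived state 'yes' for lateral line, supporting them as a clade.
stipules present (derived state 'no') is unique to Taxon 9 (autapomorphy; uninformative for grouping).
forked tongue (derived state 'yes') is unique to Taxon 6 (autapomorphy; uninformative for grouping).
Most parsimonious ingroup topology: ((Taxon 3,(Taxon 2,((Taxon 1,Taxon 8),Taxon 6))),Taxon 9).
Taxon 3 and Taxon 6 share a more recent common ancestor with each other than either does with Taxon 9, so Taxon 9 is the least closely related of the three.

Taxon 9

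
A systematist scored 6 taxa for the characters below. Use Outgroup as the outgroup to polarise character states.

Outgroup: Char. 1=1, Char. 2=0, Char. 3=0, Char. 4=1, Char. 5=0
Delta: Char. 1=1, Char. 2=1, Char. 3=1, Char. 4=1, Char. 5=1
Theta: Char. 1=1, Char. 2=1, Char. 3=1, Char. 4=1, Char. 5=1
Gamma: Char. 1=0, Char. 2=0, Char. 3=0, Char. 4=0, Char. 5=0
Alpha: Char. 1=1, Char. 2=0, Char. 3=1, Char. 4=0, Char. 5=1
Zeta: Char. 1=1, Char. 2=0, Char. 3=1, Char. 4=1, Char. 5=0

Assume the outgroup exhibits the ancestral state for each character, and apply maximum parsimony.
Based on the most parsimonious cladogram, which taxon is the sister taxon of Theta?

Delta

Character polarity is set by the outgroup: the derived state is whichever differs from the outgroup's state, so for Char. 1, Char. 4 the derived state is '0', and for the remaining characters it is '1'.
Char. 1: derived state '0' in Gamma only — an autapomorphy, so it tells us nothing about relationships among taxa.
Only Delta and Theta show the derived state '1' for Char. 2, supporting them as a clade.
Only Alpha, Delta, Theta, and Zeta show the derived state '1' for Char. 3, supporting them as a clade.
Char. 4 groups Alpha and Gamma, which is incompatible with the clades supported by the remaining characters; treating it as convergent (homoplasy) costs fewer steps than any alternative tree.
Char. 5 (derived state '1') is shared by Alpha, Delta, and Theta — a synapomorphy uniting that clade.
Most parsimonious ingroup topology: ((((Delta,Theta),Alpha),Zeta),Gamma).
Theta and Delta form a cherry on this tree, so they are sister taxa.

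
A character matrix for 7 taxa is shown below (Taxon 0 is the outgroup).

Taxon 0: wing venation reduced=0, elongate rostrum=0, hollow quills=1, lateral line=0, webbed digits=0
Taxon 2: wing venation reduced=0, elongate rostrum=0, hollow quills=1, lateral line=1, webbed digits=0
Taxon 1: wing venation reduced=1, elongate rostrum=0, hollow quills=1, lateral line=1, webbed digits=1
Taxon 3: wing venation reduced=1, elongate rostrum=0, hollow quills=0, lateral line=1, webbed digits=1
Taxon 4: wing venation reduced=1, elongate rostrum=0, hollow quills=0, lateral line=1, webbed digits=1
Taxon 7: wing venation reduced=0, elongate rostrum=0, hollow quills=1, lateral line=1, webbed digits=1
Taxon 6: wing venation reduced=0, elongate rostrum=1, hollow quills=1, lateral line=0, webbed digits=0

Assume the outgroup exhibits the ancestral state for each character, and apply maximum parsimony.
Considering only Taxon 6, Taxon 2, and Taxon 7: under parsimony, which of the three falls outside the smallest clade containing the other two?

Character polarity is set by the outgroup: the derived state is whichever differs from the outgroup's state, so for hollow quills the derived state is '0', and for the remaining characters it is '1'.
wing venation reduced (derived state '1') is shared by Taxon 1, Taxon 3, and Taxon 4 — a synapomorphy uniting that clade.
elongate rostrum: derived state '1' in Taxon 6 only — an autapomorphy, so it tells us nothing about relationships among taxa.
Only Taxon 3 and Taxon 4 show the derived state '0' for hollow quills, supporting them as a clade.
lateral line (derived state '1') is shared by Taxon 1, Taxon 2, Taxon 3, Taxon 4, and Taxon 7 — a synapomorphy uniting that clade.
webbed digits: derived state '1' in Taxon 1, Taxon 3, Taxon 4, and Taxon 7 only — synapomorphy for {Taxon 1, Taxon 3, Taxon 4, Taxon 7}.
Most parsimonious ingroup topology: ((Taxon 2,((Taxon 1,(Taxon 3,Taxon 4)),Taxon 7)),Taxon 6).
Taxon 7 and Taxon 2 share a more recent common ancestor with each other than either does with Taxon 6, so Taxon 6 is the least closely related of the three.

Taxon 6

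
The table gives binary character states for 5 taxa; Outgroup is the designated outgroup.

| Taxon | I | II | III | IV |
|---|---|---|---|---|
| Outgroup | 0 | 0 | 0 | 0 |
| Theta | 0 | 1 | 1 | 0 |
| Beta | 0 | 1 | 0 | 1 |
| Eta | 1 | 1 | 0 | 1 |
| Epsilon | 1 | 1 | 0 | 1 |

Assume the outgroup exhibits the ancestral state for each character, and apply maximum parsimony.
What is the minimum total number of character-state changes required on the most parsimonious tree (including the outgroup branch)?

4

The outgroup has state '0' for every character, so '1' is the derived state throughout.
Only Epsilon and Eta show the derived state '1' for I, supporting them as a clade.
All ingroup taxa share the derived state '1' for II; it defines the ingroup but does not resolve relationships within it.
III (derived state '1') is unique to Theta (autapomorphy; uninformative for grouping).
IV: derived state '1' in Beta, Epsilon, and Eta only — synapomorphy for {Beta, Epsilon, Eta}.
Most parsimonious ingroup topology: (Theta,(Beta,(Eta,Epsilon))).
Changes per character on this tree: I: 1; II: 1; III: 1; IV: 1.
Total = 4.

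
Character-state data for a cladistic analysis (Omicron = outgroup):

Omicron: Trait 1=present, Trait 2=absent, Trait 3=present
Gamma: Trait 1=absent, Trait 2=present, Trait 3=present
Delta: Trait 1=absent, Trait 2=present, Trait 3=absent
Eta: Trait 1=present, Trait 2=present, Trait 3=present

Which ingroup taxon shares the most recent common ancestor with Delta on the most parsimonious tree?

Gamma

Character polarity is set by the outgroup: the derived state is whichever differs from the outgroup's state, so for Trait 1, Trait 3 the derived state is 'absent', and for the remaining characters it is 'present'.
Trait 1: derived state 'absent' in Delta and Gamma only — synapomorphy for {Delta, Gamma}.
All ingroup taxa share the derived state 'present' for Trait 2; it defines the ingroup but does not resolve relationships within it.
Trait 3: derived state 'absent' in Delta only — an autapomorphy, so it tells us nothing about relationships among taxa.
Most parsimonious ingroup topology: ((Gamma,Delta),Eta).
Delta and Gamma form a cherry on this tree, so they are sister taxa.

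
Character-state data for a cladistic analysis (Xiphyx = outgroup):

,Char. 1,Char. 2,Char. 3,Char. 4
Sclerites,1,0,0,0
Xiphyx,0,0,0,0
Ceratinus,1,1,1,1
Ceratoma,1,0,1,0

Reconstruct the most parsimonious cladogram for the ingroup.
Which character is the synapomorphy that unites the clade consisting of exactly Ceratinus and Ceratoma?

Char. 3

The outgroup has state '0' for every character, so '1' is the derived state throughout.
All ingroup taxa share the derived state '1' for Char. 1; it defines the ingroup but does not resolve relationships within it.
Char. 2 (derived state '1') is unique to Ceratinus (autapomorphy; uninformative for grouping).
Only Ceratinus and Ceratoma show the derived state '1' for Char. 3, supporting them as a clade.
Char. 4: derived state '1' in Ceratinus only — an autapomorphy, so it tells us nothing about relationships among taxa.
Most parsimonious ingroup topology: (Sclerites,(Ceratoma,Ceratinus)).
The clade {Ceratinus, Ceratoma} is supported by Char. 3: its derived state '1' occurs in exactly those taxa and in no other taxon (including the outgroup).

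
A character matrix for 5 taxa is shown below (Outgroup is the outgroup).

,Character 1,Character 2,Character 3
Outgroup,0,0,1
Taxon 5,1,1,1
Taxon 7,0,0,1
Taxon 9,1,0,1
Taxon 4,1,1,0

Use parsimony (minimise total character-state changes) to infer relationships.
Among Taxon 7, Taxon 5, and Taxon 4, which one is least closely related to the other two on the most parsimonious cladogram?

Taxon 7

Character polarity is set by the outgroup: the derived state is whichever differs from the outgroup's state, so for Character 3 the derived state is '0', and for the remaining characters it is '1'.
Character 1 (derived state '1') is shared by Taxon 4, Taxon 5, and Taxon 9 — a synapomorphy uniting that clade.
Character 2: derived state '1' in Taxon 4 and Taxon 5 only — synapomorphy for {Taxon 4, Taxon 5}.
Character 3: derived state '0' in Taxon 4 only — an autapomorphy, so it tells us nothing about relationships among taxa.
Most parsimonious ingroup topology: (((Taxon 5,Taxon 4),Taxon 9),Taxon 7).
Taxon 4 and Taxon 5 share a more recent common ancestor with each other than either does with Taxon 7, so Taxon 7 is the least closely related of the three.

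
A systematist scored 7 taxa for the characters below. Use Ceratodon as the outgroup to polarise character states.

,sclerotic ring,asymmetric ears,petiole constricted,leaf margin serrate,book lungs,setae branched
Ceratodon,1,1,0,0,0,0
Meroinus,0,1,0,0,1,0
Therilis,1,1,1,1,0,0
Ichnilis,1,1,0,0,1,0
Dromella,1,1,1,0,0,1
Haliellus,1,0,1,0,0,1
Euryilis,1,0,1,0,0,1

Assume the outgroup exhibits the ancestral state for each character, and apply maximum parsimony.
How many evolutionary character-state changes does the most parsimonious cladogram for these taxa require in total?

6

Character polarity is set by the outgroup: the derived state is whichever differs from the outgroup's state, so for sclerotic ring, asymmetric ears the derived state is '0', and for the remaining characters it is '1'.
sclerotic ring: derived state '0' in Meroinus only — an autapomorphy, so it tells us nothing about relationships among taxa.
asymmetric ears: derived state '0' in Euryilis and Haliellus only — synapomorphy for {Euryilis, Haliellus}.
petiole constricted (derived state '1') is shared by Dromella, Euryilis, Haliellus, and Therilis — a synapomorphy uniting that clade.
leaf margin serrate (derived state '1') is unique to Therilis (autapomorphy; uninformative for grouping).
book lungs: derived state '1' in Ichnilis and Meroinus only — synapomorphy for {Ichnilis, Meroinus}.
setae branched (derived state '1') is shared by Dromella, Euryilis, and Haliellus — a synapomorphy uniting that clade.
Most parsimonious ingroup topology: ((Meroinus,Ichnilis),(Therilis,(Dromella,(Haliellus,Euryilis)))).
Changes per character on this tree: sclerotic ring: 1; asymmetric ears: 1; petiole constricted: 1; leaf margin serrate: 1; book lungs: 1; setae branched: 1.
Total = 6.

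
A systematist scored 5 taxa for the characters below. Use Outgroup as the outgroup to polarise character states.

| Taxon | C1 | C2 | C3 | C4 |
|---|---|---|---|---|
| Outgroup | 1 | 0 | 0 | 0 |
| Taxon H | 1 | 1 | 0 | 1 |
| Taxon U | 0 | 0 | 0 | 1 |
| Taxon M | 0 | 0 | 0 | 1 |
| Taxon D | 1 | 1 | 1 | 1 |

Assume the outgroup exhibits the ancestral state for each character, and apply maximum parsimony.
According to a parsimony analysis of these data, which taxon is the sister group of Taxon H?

Taxon D

Character polarity is set by the outgroup: the derived state is whichever differs from the outgroup's state, so for C1 the derived state is '0', and for the remaining characters it is '1'.
C1 (derived state '0') is shared by Taxon M and Taxon U — a synapomorphy uniting that clade.
C2: derived state '1' in Taxon D and Taxon H only — synapomorphy for {Taxon D, Taxon H}.
C3: derived state '1' in Taxon D only — an autapomorphy, so it tells us nothing about relationships among taxa.
C4 (derived state '1') is shared by all ingroup taxa — unites the whole ingroup.
Most parsimonious ingroup topology: ((Taxon H,Taxon D),(Taxon U,Taxon M)).
Taxon H and Taxon D form a cherry on this tree, so they are sister taxa.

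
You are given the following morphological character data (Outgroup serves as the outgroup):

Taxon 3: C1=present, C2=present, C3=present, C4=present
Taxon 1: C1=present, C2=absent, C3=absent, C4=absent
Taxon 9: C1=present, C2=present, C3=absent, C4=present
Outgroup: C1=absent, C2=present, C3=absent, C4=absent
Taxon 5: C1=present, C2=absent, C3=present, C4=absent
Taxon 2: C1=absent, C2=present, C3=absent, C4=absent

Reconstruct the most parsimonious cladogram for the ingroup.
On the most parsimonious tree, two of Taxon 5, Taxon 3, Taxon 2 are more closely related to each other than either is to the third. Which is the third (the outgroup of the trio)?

Character polarity is set by the outgroup: the derived state is whichever differs from the outgroup's state, so for C2 the derived state is 'absent', and for the remaining characters it is 'present'.
C1 (derived state 'present') is shared by Taxon 1, Taxon 3, Taxon 5, and Taxon 9 — a synapomorphy uniting that clade.
C2: derived state 'absent' in Taxon 1 and Taxon 5 only — synapomorphy for {Taxon 1, Taxon 5}.
C3 (state 'present') occurs in Taxon 3 and Taxon 5 but conflicts with the nesting implied by the other characters — most parsimoniously interpreted as homoplasy.
C4 (derived state 'present') is shared by Taxon 3 and Taxon 9 — a synapomorphy uniting that clade.
Most parsimonious ingroup topology: (((Taxon 5,Taxon 1),(Taxon 3,Taxon 9)),Taxon 2).
Taxon 5 and Taxon 3 share a more recent common ancestor with each other than either does with Taxon 2, so Taxon 2 is the least closely related of the three.

Taxon 2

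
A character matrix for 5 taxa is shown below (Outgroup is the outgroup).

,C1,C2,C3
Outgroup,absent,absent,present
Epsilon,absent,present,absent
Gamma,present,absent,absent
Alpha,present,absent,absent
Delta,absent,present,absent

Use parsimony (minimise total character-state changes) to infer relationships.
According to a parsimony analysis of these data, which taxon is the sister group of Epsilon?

Character polarity is set by the outgroup: the derived state is whichever differs from the outgroup's state, so for C3 the derived state is 'absent', and for the remaining characters it is 'present'.
C1 (derived state 'present') is shared by Alpha and Gamma — a synapomorphy uniting that clade.
C2 (derived state 'present') is shared by Delta and Epsilon — a synapomorphy uniting that clade.
All ingroup taxa share the derived state 'absent' for C3; it defines the ingroup but does not resolve relationships within it.
Most parsimonious ingroup topology: ((Epsilon,Delta),(Gamma,Alpha)).
Epsilon and Delta form a cherry on this tree, so they are sister taxa.

Delta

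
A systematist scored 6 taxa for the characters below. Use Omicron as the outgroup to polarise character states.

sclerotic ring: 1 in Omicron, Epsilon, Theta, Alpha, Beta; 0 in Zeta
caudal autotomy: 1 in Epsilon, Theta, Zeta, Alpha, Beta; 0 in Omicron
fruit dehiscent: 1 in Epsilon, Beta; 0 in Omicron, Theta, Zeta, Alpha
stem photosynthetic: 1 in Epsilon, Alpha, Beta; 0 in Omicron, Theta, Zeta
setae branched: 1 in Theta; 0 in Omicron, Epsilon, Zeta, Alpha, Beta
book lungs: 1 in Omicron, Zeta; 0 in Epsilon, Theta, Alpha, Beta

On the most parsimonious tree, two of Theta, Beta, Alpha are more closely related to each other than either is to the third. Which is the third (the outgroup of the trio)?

Character polarity is set by the outgroup: the derived state is whichever differs from the outgroup's state, so for sclerotic ring, book lungs the derived state is '0', and for the remaining characters it is '1'.
sclerotic ring: derived state '0' in Zeta only — an autapomorphy, so it tells us nothing about relationships among taxa.
All ingroup taxa share the derived state '1' for caudal autotomy; it defines the ingroup but does not resolve relationships within it.
fruit dehiscent (derived state '1') is shared by Beta and Epsilon — a synapomorphy uniting that clade.
Only Alpha, Beta, and Epsilon show the derived state '1' for stem photosynthetic, supporting them as a clade.
setae branched: derived state '1' in Theta only — an autapomorphy, so it tells us nothing about relationships among taxa.
Only Alpha, Beta, Epsilon, and Theta show the derived state '0' for book lungs, supporting them as a clade.
Most parsimonious ingroup topology: ((((Epsilon,Beta),Alpha),Theta),Zeta).
Alpha and Beta share a more recent common ancestor with each other than either does with Theta, so Theta is the least closely related of the three.

Theta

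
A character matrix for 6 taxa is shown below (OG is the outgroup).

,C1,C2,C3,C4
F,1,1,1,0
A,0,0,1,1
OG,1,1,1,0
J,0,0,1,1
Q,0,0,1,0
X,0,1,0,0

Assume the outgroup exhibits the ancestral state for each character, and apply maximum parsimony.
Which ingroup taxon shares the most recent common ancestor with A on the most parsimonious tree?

Character polarity is set by the outgroup: the derived state is whichever differs from the outgroup's state, so for C1, C2, C3 the derived state is '0', and for the remaining characters it is '1'.
Only A, J, Q, and X show the derived state '0' for C1, supporting them as a clade.
Only A, J, and Q show the derived state '0' for C2, supporting them as a clade.
C3: derived state '0' in X only — an autapomorphy, so it tells us nothing about relationships among taxa.
C4: derived state '1' in A and J only — synapomorphy for {A, J}.
Most parsimonious ingroup topology: ((X,((A,J),Q)),F).
A and J form a cherry on this tree, so they are sister taxa.

J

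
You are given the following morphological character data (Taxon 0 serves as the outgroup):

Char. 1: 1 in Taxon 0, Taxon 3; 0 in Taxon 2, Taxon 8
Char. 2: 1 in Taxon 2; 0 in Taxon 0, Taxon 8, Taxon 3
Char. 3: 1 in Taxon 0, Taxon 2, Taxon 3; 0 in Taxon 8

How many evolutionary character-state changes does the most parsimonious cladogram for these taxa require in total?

Character polarity is set by the outgroup: the derived state is whichever differs from the outgroup's state, so for Char. 1, Char. 3 the derived state is '0', and for the remaining characters it is '1'.
Only Taxon 2 and Taxon 8 show the derived state '0' for Char. 1, supporting them as a clade.
Char. 2: derived state '1' in Taxon 2 only — an autapomorphy, so it tells us nothing about relationships among taxa.
Char. 3 (derived state '0') is unique to Taxon 8 (autapomorphy; uninformative for grouping).
Most parsimonious ingroup topology: ((Taxon 2,Taxon 8),Taxon 3).
Changes per character on this tree: Char. 1: 1; Char. 2: 1; Char. 3: 1.
Total = 3.

3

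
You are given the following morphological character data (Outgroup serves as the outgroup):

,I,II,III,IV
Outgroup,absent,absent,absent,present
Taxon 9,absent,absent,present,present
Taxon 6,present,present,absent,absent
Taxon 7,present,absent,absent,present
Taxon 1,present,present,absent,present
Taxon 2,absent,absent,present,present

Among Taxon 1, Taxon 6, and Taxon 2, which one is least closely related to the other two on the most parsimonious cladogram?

Character polarity is set by the outgroup: the derived state is whichever differs from the outgroup's state, so for IV the derived state is 'absent', and for the remaining characters it is 'present'.
I: derived state 'present' in Taxon 1, Taxon 6, and Taxon 7 only — synapomorphy for {Taxon 1, Taxon 6, Taxon 7}.
II (derived state 'present') is shared by Taxon 1 and Taxon 6 — a synapomorphy uniting that clade.
III: derived state 'present' in Taxon 2 and Taxon 9 only — synapomorphy for {Taxon 2, Taxon 9}.
IV: derived state 'absent' in Taxon 6 only — an autapomorphy, so it tells us nothing about relationships among taxa.
Most parsimonious ingroup topology: ((Taxon 9,Taxon 2),((Taxon 6,Taxon 1),Taxon 7)).
Taxon 6 and Taxon 1 share a more recent common ancestor with each other than either does with Taxon 2, so Taxon 2 is the least closely related of the three.

Taxon 2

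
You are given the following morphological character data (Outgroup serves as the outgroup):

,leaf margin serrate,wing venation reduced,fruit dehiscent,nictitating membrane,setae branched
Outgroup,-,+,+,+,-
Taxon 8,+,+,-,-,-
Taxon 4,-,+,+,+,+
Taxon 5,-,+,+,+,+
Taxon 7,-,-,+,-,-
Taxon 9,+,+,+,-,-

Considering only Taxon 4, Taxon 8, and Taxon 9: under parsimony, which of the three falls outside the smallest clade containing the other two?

Character polarity is set by the outgroup: the derived state is whichever differs from the outgroup's state, so for wing venation reduced, fruit dehiscent, nictitating membrane the derived state is '-', and for the remaining characters it is '+'.
leaf margin serrate: derived state '+' in Taxon 8 and Taxon 9 only — synapomorphy for {Taxon 8, Taxon 9}.
wing venation reduced: derived state '-' in Taxon 7 only — an autapomorphy, so it tells us nothing about relationships among taxa.
fruit dehiscent (derived state '-') is unique to Taxon 8 (autapomorphy; uninformative for grouping).
Only Taxon 7, Taxon 8, and Taxon 9 show the derived state '-' for nictitating membrane, supporting them as a clade.
Only Taxon 4 and Taxon 5 show the derived state '+' for setae branched, supporting them as a clade.
Most parsimonious ingroup topology: (((Taxon 8,Taxon 9),Taxon 7),(Taxon 4,Taxon 5)).
Taxon 8 and Taxon 9 share a more recent common ancestor with each other than either does with Taxon 4, so Taxon 4 is the least closely related of the three.

Taxon 4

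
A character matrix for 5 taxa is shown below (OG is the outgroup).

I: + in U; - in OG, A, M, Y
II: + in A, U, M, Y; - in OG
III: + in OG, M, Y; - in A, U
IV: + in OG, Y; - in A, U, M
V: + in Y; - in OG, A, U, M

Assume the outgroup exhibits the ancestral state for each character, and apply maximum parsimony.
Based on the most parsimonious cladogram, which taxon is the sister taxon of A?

U

Character polarity is set by the outgroup: the derived state is whichever differs from the outgroup's state, so for III, IV the derived state is '-', and for the remaining characters it is '+'.
I: derived state '+' in U only — an autapomorphy, so it tells us nothing about relationships among taxa.
All ingroup taxa share the derived state '+' for II; it defines the ingroup but does not resolve relationships within it.
III: derived state '-' in A and U only — synapomorphy for {A, U}.
IV (derived state '-') is shared by A, M, and U — a synapomorphy uniting that clade.
V (derived state '+') is unique to Y (autapomorphy; uninformative for grouping).
Most parsimonious ingroup topology: (((A,U),M),Y).
A and U form a cherry on this tree, so they are sister taxa.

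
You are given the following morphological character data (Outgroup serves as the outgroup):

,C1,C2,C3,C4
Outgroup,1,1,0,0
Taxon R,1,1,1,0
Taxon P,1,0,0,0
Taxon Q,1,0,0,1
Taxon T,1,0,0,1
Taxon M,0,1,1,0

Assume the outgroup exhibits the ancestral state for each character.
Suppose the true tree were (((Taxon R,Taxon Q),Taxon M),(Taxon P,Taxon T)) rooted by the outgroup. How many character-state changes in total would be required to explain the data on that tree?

Map each character onto (((Taxon R,Taxon Q),Taxon M),(Taxon P,Taxon T)) (rooted by Outgroup) and count the minimum state changes it requires (Fitch parsimony):
C1: 1; C2: 2; C3: 2; C4: 2.
Total tree length = 7.

7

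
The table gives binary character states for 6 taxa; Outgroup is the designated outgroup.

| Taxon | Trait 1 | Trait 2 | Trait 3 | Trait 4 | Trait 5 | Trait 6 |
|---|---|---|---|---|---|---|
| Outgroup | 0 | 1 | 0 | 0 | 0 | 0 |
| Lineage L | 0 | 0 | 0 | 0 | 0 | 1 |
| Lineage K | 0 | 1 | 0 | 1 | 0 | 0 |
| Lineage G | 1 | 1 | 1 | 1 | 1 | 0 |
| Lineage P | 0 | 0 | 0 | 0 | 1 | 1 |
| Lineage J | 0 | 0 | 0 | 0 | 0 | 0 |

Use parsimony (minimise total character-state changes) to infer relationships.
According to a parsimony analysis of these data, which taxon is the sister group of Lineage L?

Lineage P

Character polarity is set by the outgroup: the derived state is whichever differs from the outgroup's state, so for Trait 2 the derived state is '0', and for the remaining characters it is '1'.
Trait 1 (derived state '1') is unique to Lineage G (autapomorphy; uninformative for grouping).
Trait 2 (derived state '0') is shared by Lineage J, Lineage L, and Lineage P — a synapomorphy uniting that clade.
Trait 3: derived state '1' in Lineage G only — an autapomorphy, so it tells us nothing about relationships among taxa.
Only Lineage G and Lineage K show the derived state '1' for Trait 4, supporting them as a clade.
Trait 5 groups Lineage G and Lineage P, which is incompatible with the clades supported by the remaining characters; treating it as convergent (homoplasy) costs fewer steps than any alternative tree.
Only Lineage L and Lineage P show the derived state '1' for Trait 6, supporting them as a clade.
Most parsimonious ingroup topology: (((Lineage L,Lineage P),Lineage J),(Lineage K,Lineage G)).
Lineage L and Lineage P form a cherry on this tree, so they are sister taxa.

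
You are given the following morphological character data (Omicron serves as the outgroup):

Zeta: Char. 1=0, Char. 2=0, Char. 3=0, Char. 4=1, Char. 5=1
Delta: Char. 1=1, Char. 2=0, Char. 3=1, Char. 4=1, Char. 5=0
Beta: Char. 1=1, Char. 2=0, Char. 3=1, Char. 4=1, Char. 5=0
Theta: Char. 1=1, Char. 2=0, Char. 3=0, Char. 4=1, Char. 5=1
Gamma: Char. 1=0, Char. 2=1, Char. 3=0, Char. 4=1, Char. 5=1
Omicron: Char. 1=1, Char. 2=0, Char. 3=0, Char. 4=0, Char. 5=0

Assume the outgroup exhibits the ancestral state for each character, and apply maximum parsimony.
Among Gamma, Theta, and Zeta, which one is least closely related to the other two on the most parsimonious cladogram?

Theta

Character polarity is set by the outgroup: the derived state is whichever differs from the outgroup's state, so for Char. 1 the derived state is '0', and for the remaining characters it is '1'.
Char. 1 (derived state '0') is shared by Gamma and Zeta — a synapomorphy uniting that clade.
Char. 2: derived state '1' in Gamma only — an autapomorphy, so it tells us nothing about relationships among taxa.
Only Beta and Delta show the derived state '1' for Char. 3, supporting them as a clade.
Char. 4 (derived state '1') is shared by all ingroup taxa — unites the whole ingroup.
Char. 5 (derived state '1') is shared by Gamma, Theta, and Zeta — a synapomorphy uniting that clade.
Most parsimonious ingroup topology: ((Theta,(Gamma,Zeta)),(Beta,Delta)).
Gamma and Zeta share a more recent common ancestor with each other than either does with Theta, so Theta is the least closely related of the three.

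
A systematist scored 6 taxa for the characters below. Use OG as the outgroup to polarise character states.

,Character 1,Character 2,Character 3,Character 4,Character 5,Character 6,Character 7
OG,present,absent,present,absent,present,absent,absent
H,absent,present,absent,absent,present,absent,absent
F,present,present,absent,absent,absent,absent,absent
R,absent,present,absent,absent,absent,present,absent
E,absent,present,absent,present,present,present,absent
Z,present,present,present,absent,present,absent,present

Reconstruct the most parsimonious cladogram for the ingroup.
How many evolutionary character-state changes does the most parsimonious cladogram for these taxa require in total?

Character polarity is set by the outgroup: the derived state is whichever differs from the outgroup's state, so for Character 1, Character 3, Character 5 the derived state is 'absent', and for the remaining characters it is 'present'.
Only E, H, and R show the derived state 'absent' for Character 1, supporting them as a clade.
All ingroup taxa share the derived state 'present' for Character 2; it defines the ingroup but does not resolve relationships within it.
Character 3 (derived state 'absent') is shared by E, F, H, and R — a synapomorphy uniting that clade.
Character 4 (derived state 'present') is unique to E (autapomorphy; uninformative for grouping).
Character 5 (state 'absent') occurs in F and R but conflicts with the nesting implied by the other characters — most parsimoniously interpreted as homoplasy.
Character 6: derived state 'present' in E and R only — synapomorphy for {E, R}.
Character 7 (derived state 'present') is unique to Z (autapomorphy; uninformative for grouping).
Most parsimonious ingroup topology: (((H,(R,E)),F),Z).
Changes per character on this tree: Character 1: 1; Character 2: 1; Character 3: 1; Character 4: 1; Character 5: 2; Character 6: 1; Character 7: 1.
Total = 8.

8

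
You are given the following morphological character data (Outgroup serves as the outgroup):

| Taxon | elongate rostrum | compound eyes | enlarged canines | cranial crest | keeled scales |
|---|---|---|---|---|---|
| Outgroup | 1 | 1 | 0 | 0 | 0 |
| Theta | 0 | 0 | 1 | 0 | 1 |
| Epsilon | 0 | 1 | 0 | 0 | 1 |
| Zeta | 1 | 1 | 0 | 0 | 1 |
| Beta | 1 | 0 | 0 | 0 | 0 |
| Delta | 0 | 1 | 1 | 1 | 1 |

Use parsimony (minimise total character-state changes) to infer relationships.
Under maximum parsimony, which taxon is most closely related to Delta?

Theta

Character polarity is set by the outgroup: the derived state is whichever differs from the outgroup's state, so for elongate rostrum, compound eyes the derived state is '0', and for the remaining characters it is '1'.
elongate rostrum: derived state '0' in Delta, Epsilon, and Theta only — synapomorphy for {Delta, Epsilon, Theta}.
compound eyes groups Beta and Theta, which is incompatible with the clades supported by the remaining characters; treating it as convergent (homoplasy) costs fewer steps than any alternative tree.
enlarged canines: derived state '1' in Delta and Theta only — synapomorphy for {Delta, Theta}.
cranial crest: derived state '1' in Delta only — an autapomorphy, so it tells us nothing about relationships among taxa.
keeled scales (derived state '1') is shared by Delta, Epsilon, Theta, and Zeta — a synapomorphy uniting that clade.
Most parsimonious ingroup topology: ((((Theta,Delta),Epsilon),Zeta),Beta).
Delta and Theta form a cherry on this tree, so they are sister taxa.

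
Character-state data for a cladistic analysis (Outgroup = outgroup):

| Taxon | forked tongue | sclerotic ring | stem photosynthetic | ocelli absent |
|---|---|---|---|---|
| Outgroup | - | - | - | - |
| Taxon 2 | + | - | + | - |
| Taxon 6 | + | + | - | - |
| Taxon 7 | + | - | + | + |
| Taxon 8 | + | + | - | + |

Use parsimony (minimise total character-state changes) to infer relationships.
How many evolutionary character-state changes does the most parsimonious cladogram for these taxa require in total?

5

The outgroup has state '-' for every character, so '+' is the derived state throughout.
All ingroup taxa share the derived state '+' for forked tongue; it defines the ingroup but does not resolve relationships within it.
Only Taxon 6 and Taxon 8 show the derived state '+' for sclerotic ring, supporting them as a clade.
stem photosynthetic (derived state '+') is shared by Taxon 2 and Taxon 7 — a synapomorphy uniting that clade.
ocelli absent (state '+') occurs in Taxon 7 and Taxon 8 but conflicts with the nesting implied by the other characters — most parsimoniously interpreted as homoplasy.
Most parsimonious ingroup topology: ((Taxon 2,Taxon 7),(Taxon 6,Taxon 8)).
Changes per character on this tree: forked tongue: 1; sclerotic ring: 1; stem photosynthetic: 1; ocelli absent: 2.
Total = 5.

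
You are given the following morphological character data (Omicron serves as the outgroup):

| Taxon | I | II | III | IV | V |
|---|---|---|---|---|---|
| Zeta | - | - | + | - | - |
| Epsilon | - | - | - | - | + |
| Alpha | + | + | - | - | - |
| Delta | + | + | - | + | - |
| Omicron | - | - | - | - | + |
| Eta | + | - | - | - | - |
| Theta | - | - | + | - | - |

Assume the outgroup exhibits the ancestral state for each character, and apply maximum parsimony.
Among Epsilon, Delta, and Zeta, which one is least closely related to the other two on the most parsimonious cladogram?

Epsilon

Character polarity is set by the outgroup: the derived state is whichever differs from the outgroup's state, so for V the derived state is '-', and for the remaining characters it is '+'.
I: derived state '+' in Alpha, Delta, and Eta only — synapomorphy for {Alpha, Delta, Eta}.
II (derived state '+') is shared by Alpha and Delta — a synapomorphy uniting that clade.
III: derived state '+' in Theta and Zeta only — synapomorphy for {Theta, Zeta}.
IV: derived state '+' in Delta only — an autapomorphy, so it tells us nothing about relationships among taxa.
V (derived state '-') is shared by Alpha, Delta, Eta, Theta, and Zeta — a synapomorphy uniting that clade.
Most parsimonious ingroup topology: (((Zeta,Theta),(Eta,(Alpha,Delta))),Epsilon).
Zeta and Delta share a more recent common ancestor with each other than either does with Epsilon, so Epsilon is the least closely related of the three.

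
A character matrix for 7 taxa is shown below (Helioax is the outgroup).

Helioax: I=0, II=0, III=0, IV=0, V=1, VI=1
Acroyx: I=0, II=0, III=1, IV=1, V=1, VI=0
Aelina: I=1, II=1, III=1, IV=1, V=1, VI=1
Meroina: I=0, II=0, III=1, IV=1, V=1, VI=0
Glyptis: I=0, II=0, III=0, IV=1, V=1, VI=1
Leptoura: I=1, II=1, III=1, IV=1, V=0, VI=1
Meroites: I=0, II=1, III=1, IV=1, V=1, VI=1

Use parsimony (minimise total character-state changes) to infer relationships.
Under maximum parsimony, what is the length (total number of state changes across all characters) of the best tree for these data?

Character polarity is set by the outgroup: the derived state is whichever differs from the outgroup's state, so for V, VI the derived state is '0', and for the remaining characters it is '1'.
Only Aelina and Leptoura show the derived state '1' for I, supporting them as a clade.
II: derived state '1' in Aelina, Leptoura, and Meroites only — synapomorphy for {Aelina, Leptoura, Meroites}.
III: derived state '1' in Acroyx, Aelina, Leptoura, Meroina, and Meroites only — synapomorphy for {Acroyx, Aelina, Leptoura, Meroina, Meroites}.
All ingroup taxa share the derived state '1' for IV; it defines the ingroup but does not resolve relationships within it.
V: derived state '0' in Leptoura only — an autapomorphy, so it tells us nothing about relationships among taxa.
VI: derived state '0' in Acroyx and Meroina only — synapomorphy for {Acroyx, Meroina}.
Most parsimonious ingroup topology: (((Acroyx,Meroina),((Aelina,Leptoura),Meroites)),Glyptis).
Changes per character on this tree: I: 1; II: 1; III: 1; IV: 1; V: 1; VI: 1.
Total = 6.

6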